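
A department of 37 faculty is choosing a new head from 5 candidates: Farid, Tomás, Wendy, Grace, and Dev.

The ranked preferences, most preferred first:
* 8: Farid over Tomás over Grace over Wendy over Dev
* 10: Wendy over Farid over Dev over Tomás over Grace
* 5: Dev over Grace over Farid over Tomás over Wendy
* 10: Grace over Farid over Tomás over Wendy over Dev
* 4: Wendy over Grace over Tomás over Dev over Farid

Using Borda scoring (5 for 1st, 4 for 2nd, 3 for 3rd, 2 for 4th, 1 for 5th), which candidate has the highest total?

Farid: 8×5 + 10×4 + 5×3 + 10×4 + 4×1 = 139
Tomás: 8×4 + 10×2 + 5×2 + 10×3 + 4×3 = 104
Wendy: 8×2 + 10×5 + 5×1 + 10×2 + 4×5 = 111
Grace: 8×3 + 10×1 + 5×4 + 10×5 + 4×4 = 120
Dev: 8×1 + 10×3 + 5×5 + 10×1 + 4×2 = 81

Farid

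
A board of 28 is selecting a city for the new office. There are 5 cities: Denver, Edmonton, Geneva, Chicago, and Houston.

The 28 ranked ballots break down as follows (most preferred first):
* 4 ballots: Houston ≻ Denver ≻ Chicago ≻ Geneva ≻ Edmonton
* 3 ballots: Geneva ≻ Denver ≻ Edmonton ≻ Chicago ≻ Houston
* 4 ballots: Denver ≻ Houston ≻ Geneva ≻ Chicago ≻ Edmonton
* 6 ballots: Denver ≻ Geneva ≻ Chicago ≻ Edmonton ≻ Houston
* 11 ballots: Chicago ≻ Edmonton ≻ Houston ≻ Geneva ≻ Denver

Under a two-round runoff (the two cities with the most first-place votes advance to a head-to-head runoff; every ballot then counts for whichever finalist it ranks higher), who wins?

Denver

Round 1 first-place votes: Denver 10, Edmonton 0, Geneva 3, Chicago 11, Houston 4. Chicago and Denver advance.
Runoff: Chicago is ranked above Denver on 11 ballots, Denver above Chicago on 17.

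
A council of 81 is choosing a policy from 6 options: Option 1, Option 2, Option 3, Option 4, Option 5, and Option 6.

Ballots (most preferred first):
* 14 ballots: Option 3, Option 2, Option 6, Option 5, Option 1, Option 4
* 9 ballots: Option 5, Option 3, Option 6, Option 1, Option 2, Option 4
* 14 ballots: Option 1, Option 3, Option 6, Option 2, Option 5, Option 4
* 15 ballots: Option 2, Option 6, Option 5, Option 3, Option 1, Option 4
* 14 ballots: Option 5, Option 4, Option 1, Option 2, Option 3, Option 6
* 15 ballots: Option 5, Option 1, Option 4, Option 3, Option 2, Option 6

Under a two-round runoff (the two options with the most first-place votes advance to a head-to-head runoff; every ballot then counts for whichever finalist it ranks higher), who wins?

Option 2

Round 1 first-place votes: Option 1 14, Option 2 15, Option 3 14, Option 4 0, Option 5 38, Option 6 0. Option 5 and Option 2 advance.
Runoff: Option 5 is ranked above Option 2 on 38 ballots, Option 2 above Option 5 on 43.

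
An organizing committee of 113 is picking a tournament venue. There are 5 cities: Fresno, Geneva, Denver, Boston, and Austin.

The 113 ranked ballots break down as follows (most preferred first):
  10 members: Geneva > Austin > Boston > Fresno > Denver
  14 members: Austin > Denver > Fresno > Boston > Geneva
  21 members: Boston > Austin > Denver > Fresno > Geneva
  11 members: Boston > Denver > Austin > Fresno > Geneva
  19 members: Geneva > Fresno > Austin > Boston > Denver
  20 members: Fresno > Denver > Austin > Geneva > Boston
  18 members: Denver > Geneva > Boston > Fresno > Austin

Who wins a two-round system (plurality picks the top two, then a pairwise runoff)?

Geneva

Round 1 first-place votes: Fresno 20, Geneva 29, Denver 18, Boston 32, Austin 14. Boston and Geneva advance.
Runoff: Boston is ranked above Geneva on 46 ballots, Geneva above Boston on 67.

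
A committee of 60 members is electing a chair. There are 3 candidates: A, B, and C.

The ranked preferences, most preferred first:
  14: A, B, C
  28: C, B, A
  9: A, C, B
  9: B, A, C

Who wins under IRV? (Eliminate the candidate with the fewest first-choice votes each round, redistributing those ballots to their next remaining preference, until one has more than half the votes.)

Round 1: A 23, B 9, C 28. B eliminated.
Round 2: A 32, C 28. A has a majority (≥31).

A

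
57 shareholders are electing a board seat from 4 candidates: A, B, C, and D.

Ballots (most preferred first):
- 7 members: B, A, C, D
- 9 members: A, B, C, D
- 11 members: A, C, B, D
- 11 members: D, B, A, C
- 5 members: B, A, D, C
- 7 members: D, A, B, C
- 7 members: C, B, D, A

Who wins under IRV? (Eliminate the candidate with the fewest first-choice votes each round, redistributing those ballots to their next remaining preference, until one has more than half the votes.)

Round 1: A 20, B 12, C 7, D 18. C eliminated.
Round 2: A 20, B 19, D 18. D eliminated.
Round 3: A 27, B 30. B has a majority (≥29).

B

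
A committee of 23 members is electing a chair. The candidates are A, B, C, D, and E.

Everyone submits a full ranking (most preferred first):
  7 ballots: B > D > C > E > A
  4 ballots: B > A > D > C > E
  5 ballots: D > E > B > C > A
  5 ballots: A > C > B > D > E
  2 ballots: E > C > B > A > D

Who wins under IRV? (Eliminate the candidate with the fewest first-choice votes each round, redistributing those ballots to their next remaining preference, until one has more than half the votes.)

B

Round 1: A 5, B 11, C 0, D 5, E 2. C eliminated.
Round 2: A 5, B 11, D 5, E 2. E eliminated.
Round 3: A 5, B 13, D 5. B has a majority (≥12).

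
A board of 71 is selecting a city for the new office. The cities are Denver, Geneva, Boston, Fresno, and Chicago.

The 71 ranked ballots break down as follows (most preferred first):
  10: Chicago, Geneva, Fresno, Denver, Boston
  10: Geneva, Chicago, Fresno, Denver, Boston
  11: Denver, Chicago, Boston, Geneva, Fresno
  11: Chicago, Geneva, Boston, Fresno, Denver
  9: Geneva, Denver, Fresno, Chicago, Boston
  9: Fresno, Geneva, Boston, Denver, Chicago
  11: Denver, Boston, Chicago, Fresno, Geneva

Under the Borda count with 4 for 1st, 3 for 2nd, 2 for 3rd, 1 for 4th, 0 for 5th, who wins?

Chicago

Denver: 10×1 + 10×1 + 11×4 + 11×0 + 9×3 + 9×1 + 11×4 = 144
Geneva: 10×3 + 10×4 + 11×1 + 11×3 + 9×4 + 9×3 + 11×0 = 177
Boston: 10×0 + 10×0 + 11×2 + 11×2 + 9×0 + 9×2 + 11×3 = 95
Fresno: 10×2 + 10×2 + 11×0 + 11×1 + 9×2 + 9×4 + 11×1 = 116
Chicago: 10×4 + 10×3 + 11×3 + 11×4 + 9×1 + 9×0 + 11×2 = 178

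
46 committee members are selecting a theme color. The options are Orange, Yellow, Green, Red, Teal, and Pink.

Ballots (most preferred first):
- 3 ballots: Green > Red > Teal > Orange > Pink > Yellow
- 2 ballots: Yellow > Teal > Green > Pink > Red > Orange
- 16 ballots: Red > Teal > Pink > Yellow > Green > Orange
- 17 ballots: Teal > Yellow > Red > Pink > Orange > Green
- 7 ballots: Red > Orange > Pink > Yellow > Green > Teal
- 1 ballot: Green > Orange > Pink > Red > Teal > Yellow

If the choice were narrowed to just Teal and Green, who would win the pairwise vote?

Teal is ranked above Green on 35 ballots; Green above Teal on 11.

Teal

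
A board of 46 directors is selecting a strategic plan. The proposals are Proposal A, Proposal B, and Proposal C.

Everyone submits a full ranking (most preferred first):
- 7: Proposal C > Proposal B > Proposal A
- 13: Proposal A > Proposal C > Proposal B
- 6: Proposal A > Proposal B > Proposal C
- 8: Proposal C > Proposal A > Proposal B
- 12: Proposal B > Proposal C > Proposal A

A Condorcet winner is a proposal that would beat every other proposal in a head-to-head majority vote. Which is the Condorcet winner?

Proposal C

Proposal C vs Proposal A: 27–19
Proposal C vs Proposal B: 28–18
Proposal C beats every other proposal.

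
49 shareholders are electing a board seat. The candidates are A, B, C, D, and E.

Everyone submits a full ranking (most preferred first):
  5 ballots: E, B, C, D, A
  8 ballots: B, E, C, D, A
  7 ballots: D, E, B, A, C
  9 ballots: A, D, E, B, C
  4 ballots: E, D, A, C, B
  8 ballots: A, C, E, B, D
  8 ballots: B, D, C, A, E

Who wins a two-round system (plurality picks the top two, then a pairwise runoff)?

B

Round 1 first-place votes: A 17, B 16, C 0, D 7, E 9. A and B advance.
Runoff: A is ranked above B on 21 ballots, B above A on 28.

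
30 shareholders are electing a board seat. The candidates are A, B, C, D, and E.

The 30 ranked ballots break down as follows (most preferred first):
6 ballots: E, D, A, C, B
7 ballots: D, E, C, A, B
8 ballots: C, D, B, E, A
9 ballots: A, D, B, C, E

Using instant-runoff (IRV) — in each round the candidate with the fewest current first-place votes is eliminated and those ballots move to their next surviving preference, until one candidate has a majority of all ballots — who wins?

Round 1: A 9, B 0, C 8, D 7, E 6. B eliminated.
Round 2: A 9, C 8, D 7, E 6. E eliminated.
Round 3: A 9, C 8, D 13. C eliminated.
Round 4: A 9, D 21. D has a majority (≥16).

D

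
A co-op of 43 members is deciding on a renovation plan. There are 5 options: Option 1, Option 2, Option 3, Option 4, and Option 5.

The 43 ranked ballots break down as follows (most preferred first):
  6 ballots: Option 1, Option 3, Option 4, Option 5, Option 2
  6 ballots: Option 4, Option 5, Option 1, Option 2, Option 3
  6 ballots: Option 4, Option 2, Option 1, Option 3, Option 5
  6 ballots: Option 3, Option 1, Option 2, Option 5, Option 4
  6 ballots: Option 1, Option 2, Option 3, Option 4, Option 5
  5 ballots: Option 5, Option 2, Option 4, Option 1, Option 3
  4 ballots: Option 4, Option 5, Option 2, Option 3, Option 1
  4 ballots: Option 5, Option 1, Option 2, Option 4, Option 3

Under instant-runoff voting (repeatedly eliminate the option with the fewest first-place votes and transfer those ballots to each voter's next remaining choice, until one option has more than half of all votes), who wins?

Option 1

Round 1: Option 1 12, Option 2 0, Option 3 6, Option 4 16, Option 5 9. Option 2 eliminated.
Round 2: Option 1 12, Option 3 6, Option 4 16, Option 5 9. Option 3 eliminated.
Round 3: Option 1 18, Option 4 16, Option 5 9. Option 5 eliminated.
Round 4: Option 1 22, Option 4 21. Option 1 has a majority (≥22).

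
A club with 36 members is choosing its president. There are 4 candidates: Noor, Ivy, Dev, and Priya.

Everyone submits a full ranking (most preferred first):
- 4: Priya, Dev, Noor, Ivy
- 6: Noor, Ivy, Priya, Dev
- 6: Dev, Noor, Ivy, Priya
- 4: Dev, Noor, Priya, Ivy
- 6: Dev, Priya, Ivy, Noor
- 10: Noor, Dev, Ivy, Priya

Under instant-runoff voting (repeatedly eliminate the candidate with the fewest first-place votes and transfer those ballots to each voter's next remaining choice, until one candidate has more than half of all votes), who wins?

Dev

Round 1: Noor 16, Ivy 0, Dev 16, Priya 4. Ivy eliminated.
Round 2: Noor 16, Dev 16, Priya 4. Priya eliminated.
Round 3: Noor 16, Dev 20. Dev has a majority (≥19).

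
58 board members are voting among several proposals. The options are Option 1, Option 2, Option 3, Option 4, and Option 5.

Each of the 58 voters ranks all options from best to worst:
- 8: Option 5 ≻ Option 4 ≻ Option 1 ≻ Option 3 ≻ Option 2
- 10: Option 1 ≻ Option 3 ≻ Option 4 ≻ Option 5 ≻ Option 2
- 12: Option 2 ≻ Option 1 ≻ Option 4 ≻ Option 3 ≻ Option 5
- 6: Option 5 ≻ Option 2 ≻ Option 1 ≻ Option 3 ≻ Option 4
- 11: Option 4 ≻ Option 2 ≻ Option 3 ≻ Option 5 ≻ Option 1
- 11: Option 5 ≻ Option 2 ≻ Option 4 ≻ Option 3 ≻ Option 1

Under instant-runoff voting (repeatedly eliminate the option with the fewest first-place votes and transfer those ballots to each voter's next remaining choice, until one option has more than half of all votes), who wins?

Round 1: Option 1 10, Option 2 12, Option 3 0, Option 4 11, Option 5 25. Option 3 eliminated.
Round 2: Option 1 10, Option 2 12, Option 4 11, Option 5 25. Option 1 eliminated.
Round 3: Option 2 12, Option 4 21, Option 5 25. Option 2 eliminated.
Round 4: Option 4 33, Option 5 25. Option 4 has a majority (≥30).

Option 4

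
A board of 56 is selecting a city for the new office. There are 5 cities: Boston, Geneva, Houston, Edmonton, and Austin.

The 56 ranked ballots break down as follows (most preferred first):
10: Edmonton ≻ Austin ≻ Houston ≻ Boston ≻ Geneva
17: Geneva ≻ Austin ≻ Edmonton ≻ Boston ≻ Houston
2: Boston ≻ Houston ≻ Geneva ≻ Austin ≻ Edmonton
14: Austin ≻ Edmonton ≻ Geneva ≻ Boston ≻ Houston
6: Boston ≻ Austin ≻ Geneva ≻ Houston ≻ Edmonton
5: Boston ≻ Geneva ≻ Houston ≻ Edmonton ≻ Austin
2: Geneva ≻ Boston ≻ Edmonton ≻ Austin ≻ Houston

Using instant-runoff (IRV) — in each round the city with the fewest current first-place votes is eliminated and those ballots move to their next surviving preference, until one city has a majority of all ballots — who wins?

Austin

Round 1: Boston 13, Geneva 19, Houston 0, Edmonton 10, Austin 14. Houston eliminated.
Round 2: Boston 13, Geneva 19, Edmonton 10, Austin 14. Edmonton eliminated.
Round 3: Boston 13, Geneva 19, Austin 24. Boston eliminated.
Round 4: Geneva 26, Austin 30. Austin has a majority (≥29).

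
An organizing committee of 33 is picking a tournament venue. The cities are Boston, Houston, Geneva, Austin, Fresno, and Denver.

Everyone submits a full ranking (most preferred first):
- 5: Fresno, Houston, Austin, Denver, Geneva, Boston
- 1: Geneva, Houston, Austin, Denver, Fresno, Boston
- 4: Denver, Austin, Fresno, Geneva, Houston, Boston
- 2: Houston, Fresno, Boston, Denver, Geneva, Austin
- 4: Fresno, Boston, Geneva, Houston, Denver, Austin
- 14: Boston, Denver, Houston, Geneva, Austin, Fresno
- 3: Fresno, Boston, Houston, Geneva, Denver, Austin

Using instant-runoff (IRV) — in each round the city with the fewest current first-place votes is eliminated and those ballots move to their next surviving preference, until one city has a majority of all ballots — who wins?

Fresno

Round 1: Boston 14, Houston 2, Geneva 1, Austin 0, Fresno 12, Denver 4. Austin eliminated.
Round 2: Boston 14, Houston 2, Geneva 1, Fresno 12, Denver 4. Geneva eliminated.
Round 3: Boston 14, Houston 3, Fresno 12, Denver 4. Houston eliminated.
Round 4: Boston 14, Fresno 14, Denver 5. Denver eliminated.
Round 5: Boston 14, Fresno 19. Fresno has a majority (≥17).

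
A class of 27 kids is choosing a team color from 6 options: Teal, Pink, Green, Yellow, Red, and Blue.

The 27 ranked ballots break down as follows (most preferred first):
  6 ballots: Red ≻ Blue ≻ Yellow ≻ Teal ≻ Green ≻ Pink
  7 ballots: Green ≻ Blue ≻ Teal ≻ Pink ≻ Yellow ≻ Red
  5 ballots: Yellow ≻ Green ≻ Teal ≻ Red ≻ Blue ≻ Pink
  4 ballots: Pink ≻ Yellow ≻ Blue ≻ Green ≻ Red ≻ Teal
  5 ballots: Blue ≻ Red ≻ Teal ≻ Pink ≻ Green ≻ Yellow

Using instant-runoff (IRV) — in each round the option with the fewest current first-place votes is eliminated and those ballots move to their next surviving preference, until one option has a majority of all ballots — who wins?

Round 1: Teal 0, Pink 4, Green 7, Yellow 5, Red 6, Blue 5. Teal eliminated.
Round 2: Pink 4, Green 7, Yellow 5, Red 6, Blue 5. Pink eliminated.
Round 3: Green 7, Yellow 9, Red 6, Blue 5. Blue eliminated.
Round 4: Green 7, Yellow 9, Red 11. Green eliminated.
Round 5: Yellow 16, Red 11. Yellow has a majority (≥14).

Yellow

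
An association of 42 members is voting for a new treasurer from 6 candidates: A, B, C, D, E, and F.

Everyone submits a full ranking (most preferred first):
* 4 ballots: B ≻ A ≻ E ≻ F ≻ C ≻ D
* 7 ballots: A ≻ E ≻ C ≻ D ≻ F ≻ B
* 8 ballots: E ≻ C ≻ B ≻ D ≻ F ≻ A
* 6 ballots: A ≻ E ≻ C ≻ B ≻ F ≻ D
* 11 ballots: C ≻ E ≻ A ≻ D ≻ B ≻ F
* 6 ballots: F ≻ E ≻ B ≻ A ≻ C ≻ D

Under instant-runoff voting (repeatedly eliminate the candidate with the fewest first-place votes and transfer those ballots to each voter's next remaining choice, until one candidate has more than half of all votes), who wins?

E

Round 1: A 13, B 4, C 11, D 0, E 8, F 6. D eliminated.
Round 2: A 13, B 4, C 11, E 8, F 6. B eliminated.
Round 3: A 17, C 11, E 8, F 6. F eliminated.
Round 4: A 17, C 11, E 14. C eliminated.
Round 5: A 17, E 25. E has a majority (≥22).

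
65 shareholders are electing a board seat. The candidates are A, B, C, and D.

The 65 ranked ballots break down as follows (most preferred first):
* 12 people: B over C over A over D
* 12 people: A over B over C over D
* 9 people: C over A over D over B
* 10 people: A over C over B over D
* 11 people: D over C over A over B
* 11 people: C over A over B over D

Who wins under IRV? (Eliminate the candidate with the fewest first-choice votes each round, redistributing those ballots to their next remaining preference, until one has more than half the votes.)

Round 1: A 22, B 12, C 20, D 11. D eliminated.
Round 2: A 22, B 12, C 31. B eliminated.
Round 3: A 22, C 43. C has a majority (≥33).

C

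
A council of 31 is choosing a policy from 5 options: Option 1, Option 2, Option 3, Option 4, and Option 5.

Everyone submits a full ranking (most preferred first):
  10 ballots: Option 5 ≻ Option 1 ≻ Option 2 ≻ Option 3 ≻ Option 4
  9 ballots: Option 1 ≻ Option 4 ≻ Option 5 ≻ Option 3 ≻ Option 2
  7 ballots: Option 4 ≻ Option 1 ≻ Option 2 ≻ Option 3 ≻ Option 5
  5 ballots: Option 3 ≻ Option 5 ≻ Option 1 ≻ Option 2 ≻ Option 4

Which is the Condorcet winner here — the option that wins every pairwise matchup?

Option 1 vs Option 2: 31–0
Option 1 vs Option 3: 26–5
Option 1 vs Option 4: 24–7
Option 1 vs Option 5: 16–15
Option 1 beats every other option.

Option 1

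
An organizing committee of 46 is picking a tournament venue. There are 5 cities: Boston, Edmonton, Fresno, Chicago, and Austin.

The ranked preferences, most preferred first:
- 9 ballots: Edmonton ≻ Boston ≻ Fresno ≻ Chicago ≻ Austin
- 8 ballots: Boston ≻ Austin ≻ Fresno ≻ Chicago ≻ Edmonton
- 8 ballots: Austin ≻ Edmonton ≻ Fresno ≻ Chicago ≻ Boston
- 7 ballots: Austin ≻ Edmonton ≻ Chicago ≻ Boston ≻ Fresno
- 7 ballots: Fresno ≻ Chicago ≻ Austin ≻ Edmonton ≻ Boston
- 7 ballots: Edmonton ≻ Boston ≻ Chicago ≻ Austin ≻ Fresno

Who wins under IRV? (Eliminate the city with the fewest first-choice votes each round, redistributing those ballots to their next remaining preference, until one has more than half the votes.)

Round 1: Boston 8, Edmonton 16, Fresno 7, Chicago 0, Austin 15. Chicago eliminated.
Round 2: Boston 8, Edmonton 16, Fresno 7, Austin 15. Fresno eliminated.
Round 3: Boston 8, Edmonton 16, Austin 22. Boston eliminated.
Round 4: Edmonton 16, Austin 30. Austin has a majority (≥24).

Austin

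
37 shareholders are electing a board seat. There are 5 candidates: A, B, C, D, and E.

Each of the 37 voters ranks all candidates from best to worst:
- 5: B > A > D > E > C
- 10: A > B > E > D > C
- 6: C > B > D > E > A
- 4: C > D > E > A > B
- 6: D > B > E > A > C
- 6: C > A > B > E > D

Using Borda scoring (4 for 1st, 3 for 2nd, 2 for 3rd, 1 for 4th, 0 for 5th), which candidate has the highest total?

B

A: 5×3 + 10×4 + 6×0 + 4×1 + 6×1 + 6×3 = 83
B: 5×4 + 10×3 + 6×3 + 4×0 + 6×3 + 6×2 = 98
C: 5×0 + 10×0 + 6×4 + 4×4 + 6×0 + 6×4 = 64
D: 5×2 + 10×1 + 6×2 + 4×3 + 6×4 + 6×0 = 68
E: 5×1 + 10×2 + 6×1 + 4×2 + 6×2 + 6×1 = 57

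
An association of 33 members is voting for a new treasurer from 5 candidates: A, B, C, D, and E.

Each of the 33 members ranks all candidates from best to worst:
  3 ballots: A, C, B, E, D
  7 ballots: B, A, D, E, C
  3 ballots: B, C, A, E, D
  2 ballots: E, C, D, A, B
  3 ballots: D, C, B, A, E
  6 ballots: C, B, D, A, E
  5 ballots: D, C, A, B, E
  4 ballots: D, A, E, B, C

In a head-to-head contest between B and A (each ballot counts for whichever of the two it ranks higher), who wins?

B

B is ranked above A on 19 ballots; A above B on 14.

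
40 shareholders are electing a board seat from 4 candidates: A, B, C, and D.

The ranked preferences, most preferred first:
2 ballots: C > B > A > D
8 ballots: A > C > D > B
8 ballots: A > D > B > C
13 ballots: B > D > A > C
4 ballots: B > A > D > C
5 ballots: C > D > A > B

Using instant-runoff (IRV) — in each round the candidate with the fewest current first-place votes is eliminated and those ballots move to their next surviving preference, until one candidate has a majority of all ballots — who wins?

Round 1: A 16, B 17, C 7, D 0. D eliminated.
Round 2: A 16, B 17, C 7. C eliminated.
Round 3: A 21, B 19. A has a majority (≥21).

A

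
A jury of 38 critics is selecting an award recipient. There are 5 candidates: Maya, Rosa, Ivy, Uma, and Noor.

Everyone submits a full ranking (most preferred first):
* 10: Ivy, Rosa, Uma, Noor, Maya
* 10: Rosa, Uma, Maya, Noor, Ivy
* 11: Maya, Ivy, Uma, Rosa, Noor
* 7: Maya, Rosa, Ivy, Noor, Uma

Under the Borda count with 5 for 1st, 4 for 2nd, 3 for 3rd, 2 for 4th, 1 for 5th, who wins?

Rosa

Maya: 10×1 + 10×3 + 11×5 + 7×5 = 130
Rosa: 10×4 + 10×5 + 11×2 + 7×4 = 140
Ivy: 10×5 + 10×1 + 11×4 + 7×3 = 125
Uma: 10×3 + 10×4 + 11×3 + 7×1 = 110
Noor: 10×2 + 10×2 + 11×1 + 7×2 = 65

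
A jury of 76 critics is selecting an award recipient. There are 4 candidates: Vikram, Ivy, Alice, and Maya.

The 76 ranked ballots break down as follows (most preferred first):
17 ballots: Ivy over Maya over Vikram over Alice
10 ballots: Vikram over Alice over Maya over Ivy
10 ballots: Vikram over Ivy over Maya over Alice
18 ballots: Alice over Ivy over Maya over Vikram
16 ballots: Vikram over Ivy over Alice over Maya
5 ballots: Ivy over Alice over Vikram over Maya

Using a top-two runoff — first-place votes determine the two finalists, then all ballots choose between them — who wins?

Ivy

Round 1 first-place votes: Vikram 36, Ivy 22, Alice 18, Maya 0. Vikram and Ivy advance.
Runoff: Vikram is ranked above Ivy on 36 ballots, Ivy above Vikram on 40.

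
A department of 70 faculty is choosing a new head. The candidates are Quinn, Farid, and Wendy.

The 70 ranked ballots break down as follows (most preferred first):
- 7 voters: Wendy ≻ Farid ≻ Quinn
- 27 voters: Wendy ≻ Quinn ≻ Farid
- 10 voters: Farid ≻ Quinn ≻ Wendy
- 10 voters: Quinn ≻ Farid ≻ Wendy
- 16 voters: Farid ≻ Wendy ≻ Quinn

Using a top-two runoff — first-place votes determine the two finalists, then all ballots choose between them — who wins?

Round 1 first-place votes: Quinn 10, Farid 26, Wendy 34. Wendy and Farid advance.
Runoff: Wendy is ranked above Farid on 34 ballots, Farid above Wendy on 36.

Farid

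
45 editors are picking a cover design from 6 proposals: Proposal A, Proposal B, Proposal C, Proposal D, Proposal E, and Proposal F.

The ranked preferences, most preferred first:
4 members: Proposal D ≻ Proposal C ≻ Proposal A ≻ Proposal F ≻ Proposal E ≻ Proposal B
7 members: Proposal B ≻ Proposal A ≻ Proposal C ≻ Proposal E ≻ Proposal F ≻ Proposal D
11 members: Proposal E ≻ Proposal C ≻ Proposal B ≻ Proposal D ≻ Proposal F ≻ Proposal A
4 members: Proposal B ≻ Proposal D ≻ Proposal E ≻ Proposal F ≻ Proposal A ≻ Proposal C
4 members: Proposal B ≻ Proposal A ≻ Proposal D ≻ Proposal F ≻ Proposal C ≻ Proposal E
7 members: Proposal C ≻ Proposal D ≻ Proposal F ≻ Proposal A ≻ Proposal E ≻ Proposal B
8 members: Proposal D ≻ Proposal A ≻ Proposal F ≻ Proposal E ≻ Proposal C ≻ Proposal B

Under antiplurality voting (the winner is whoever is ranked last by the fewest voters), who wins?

Proposal F

Last-place votes: Proposal A 11, Proposal B 19, Proposal C 4, Proposal D 7, Proposal E 4, Proposal F 0.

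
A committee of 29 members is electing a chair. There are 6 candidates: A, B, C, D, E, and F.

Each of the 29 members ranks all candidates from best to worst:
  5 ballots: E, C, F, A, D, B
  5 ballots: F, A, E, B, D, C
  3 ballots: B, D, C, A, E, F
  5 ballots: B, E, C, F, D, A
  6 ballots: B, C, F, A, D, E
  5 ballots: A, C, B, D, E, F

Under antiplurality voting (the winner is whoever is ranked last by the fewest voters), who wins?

D

Last-place votes: A 5, B 5, C 5, D 0, E 6, F 8.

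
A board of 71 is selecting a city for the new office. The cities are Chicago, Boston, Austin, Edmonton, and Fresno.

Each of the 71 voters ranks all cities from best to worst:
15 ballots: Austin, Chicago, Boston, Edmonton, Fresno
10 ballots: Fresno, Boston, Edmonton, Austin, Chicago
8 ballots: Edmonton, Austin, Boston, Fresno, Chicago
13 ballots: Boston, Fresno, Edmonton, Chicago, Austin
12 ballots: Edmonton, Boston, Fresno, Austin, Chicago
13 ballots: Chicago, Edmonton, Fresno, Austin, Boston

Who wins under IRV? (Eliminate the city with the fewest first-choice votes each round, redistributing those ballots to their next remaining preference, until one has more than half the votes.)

Boston

Round 1: Chicago 13, Boston 13, Austin 15, Edmonton 20, Fresno 10. Fresno eliminated.
Round 2: Chicago 13, Boston 23, Austin 15, Edmonton 20. Chicago eliminated.
Round 3: Boston 23, Austin 15, Edmonton 33. Austin eliminated.
Round 4: Boston 38, Edmonton 33. Boston has a majority (≥36).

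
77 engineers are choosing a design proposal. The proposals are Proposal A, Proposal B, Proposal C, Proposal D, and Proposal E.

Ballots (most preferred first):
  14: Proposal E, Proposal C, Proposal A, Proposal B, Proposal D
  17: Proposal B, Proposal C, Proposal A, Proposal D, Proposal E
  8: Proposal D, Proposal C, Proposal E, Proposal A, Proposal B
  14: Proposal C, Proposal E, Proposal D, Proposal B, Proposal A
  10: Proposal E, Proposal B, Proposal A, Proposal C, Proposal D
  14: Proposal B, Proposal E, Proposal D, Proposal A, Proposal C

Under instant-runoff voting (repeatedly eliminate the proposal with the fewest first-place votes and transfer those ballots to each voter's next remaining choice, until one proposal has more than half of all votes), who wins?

Proposal E

Round 1: Proposal A 0, Proposal B 31, Proposal C 14, Proposal D 8, Proposal E 24. Proposal A eliminated.
Round 2: Proposal B 31, Proposal C 14, Proposal D 8, Proposal E 24. Proposal D eliminated.
Round 3: Proposal B 31, Proposal C 22, Proposal E 24. Proposal C eliminated.
Round 4: Proposal B 31, Proposal E 46. Proposal E has a majority (≥39).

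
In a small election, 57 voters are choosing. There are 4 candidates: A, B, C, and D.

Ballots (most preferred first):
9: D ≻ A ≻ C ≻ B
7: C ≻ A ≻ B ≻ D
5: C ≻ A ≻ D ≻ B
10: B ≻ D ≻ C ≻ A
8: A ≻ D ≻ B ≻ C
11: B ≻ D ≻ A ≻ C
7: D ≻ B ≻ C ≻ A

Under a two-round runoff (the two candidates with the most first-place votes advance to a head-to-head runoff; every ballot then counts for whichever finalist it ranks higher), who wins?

Round 1 first-place votes: A 8, B 21, C 12, D 16. B and D advance.
Runoff: B is ranked above D on 28 ballots, D above B on 29.

D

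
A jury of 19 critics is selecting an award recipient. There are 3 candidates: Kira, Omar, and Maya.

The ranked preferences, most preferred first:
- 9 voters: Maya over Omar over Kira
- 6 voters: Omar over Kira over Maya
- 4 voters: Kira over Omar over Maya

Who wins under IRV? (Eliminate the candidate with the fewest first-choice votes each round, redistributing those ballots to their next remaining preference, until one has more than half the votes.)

Round 1: Kira 4, Omar 6, Maya 9. Kira eliminated.
Round 2: Omar 10, Maya 9. Omar has a majority (≥10).

Omar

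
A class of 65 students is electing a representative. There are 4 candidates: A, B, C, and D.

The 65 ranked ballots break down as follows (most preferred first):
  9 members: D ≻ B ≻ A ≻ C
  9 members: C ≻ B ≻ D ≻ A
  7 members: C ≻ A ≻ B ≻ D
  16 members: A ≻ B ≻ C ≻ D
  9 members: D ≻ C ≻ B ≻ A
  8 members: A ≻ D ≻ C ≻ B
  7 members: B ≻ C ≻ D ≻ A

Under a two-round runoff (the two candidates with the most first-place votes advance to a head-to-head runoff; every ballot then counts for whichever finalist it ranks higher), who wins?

D

Round 1 first-place votes: A 24, B 7, C 16, D 18. A and D advance.
Runoff: A is ranked above D on 31 ballots, D above A on 34.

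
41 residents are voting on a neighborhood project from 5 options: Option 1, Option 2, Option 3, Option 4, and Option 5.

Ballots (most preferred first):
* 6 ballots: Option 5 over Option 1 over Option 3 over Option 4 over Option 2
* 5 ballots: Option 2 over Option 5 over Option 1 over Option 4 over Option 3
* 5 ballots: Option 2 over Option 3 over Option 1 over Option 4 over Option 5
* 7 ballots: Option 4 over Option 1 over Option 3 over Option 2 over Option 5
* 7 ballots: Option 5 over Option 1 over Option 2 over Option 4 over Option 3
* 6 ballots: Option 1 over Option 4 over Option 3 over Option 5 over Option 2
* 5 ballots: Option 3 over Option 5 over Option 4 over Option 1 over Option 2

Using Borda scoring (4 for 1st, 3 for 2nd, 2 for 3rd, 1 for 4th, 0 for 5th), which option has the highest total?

Option 1

Option 1: 6×3 + 5×2 + 5×2 + 7×3 + 7×3 + 6×4 + 5×1 = 109
Option 2: 6×0 + 5×4 + 5×4 + 7×1 + 7×2 + 6×0 + 5×0 = 61
Option 3: 6×2 + 5×0 + 5×3 + 7×2 + 7×0 + 6×2 + 5×4 = 73
Option 4: 6×1 + 5×1 + 5×1 + 7×4 + 7×1 + 6×3 + 5×2 = 79
Option 5: 6×4 + 5×3 + 5×0 + 7×0 + 7×4 + 6×1 + 5×3 = 88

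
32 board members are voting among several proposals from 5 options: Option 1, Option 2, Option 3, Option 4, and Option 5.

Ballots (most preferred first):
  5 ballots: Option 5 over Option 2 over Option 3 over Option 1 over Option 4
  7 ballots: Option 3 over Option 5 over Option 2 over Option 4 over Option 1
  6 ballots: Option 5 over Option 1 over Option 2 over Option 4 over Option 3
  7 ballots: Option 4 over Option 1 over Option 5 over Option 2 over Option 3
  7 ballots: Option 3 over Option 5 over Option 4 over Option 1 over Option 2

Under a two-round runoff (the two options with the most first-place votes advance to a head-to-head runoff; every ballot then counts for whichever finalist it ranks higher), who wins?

Round 1 first-place votes: Option 1 0, Option 2 0, Option 3 14, Option 4 7, Option 5 11. Option 3 and Option 5 advance.
Runoff: Option 3 is ranked above Option 5 on 14 ballots, Option 5 above Option 3 on 18.

Option 5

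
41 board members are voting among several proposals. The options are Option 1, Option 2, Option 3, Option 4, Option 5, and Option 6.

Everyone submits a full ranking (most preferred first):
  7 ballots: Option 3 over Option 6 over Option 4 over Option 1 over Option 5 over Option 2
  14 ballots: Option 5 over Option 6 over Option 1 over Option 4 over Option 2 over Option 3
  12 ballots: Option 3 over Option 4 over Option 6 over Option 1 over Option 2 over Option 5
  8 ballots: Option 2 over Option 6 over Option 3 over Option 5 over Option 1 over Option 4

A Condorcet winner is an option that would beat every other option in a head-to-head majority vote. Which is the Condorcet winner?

Option 6 vs Option 1: 41–0
Option 6 vs Option 2: 33–8
Option 6 vs Option 3: 22–19
Option 6 vs Option 4: 29–12
Option 6 vs Option 5: 27–14
Option 6 beats every other option.

Option 6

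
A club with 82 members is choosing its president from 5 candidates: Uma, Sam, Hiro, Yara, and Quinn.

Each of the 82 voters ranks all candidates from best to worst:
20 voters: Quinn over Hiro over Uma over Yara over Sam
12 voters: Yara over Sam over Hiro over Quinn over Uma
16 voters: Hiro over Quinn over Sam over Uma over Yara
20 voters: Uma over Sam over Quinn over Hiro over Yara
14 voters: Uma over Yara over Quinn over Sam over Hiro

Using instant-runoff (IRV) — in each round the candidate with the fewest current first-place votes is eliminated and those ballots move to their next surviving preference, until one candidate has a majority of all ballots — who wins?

Hiro

Round 1: Uma 34, Sam 0, Hiro 16, Yara 12, Quinn 20. Sam eliminated.
Round 2: Uma 34, Hiro 16, Yara 12, Quinn 20. Yara eliminated.
Round 3: Uma 34, Hiro 28, Quinn 20. Quinn eliminated.
Round 4: Uma 34, Hiro 48. Hiro has a majority (≥42).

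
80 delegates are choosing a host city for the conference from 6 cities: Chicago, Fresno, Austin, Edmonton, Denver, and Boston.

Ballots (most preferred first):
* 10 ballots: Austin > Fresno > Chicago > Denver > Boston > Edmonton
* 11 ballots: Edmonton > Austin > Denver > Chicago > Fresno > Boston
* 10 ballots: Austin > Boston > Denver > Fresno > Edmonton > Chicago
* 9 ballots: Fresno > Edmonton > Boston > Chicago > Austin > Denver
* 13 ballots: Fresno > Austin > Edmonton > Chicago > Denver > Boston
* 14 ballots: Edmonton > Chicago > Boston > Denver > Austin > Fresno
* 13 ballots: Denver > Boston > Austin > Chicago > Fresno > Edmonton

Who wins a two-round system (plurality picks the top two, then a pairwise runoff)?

Round 1 first-place votes: Chicago 0, Fresno 22, Austin 20, Edmonton 25, Denver 13, Boston 0. Edmonton and Fresno advance.
Runoff: Edmonton is ranked above Fresno on 25 ballots, Fresno above Edmonton on 55.

Fresno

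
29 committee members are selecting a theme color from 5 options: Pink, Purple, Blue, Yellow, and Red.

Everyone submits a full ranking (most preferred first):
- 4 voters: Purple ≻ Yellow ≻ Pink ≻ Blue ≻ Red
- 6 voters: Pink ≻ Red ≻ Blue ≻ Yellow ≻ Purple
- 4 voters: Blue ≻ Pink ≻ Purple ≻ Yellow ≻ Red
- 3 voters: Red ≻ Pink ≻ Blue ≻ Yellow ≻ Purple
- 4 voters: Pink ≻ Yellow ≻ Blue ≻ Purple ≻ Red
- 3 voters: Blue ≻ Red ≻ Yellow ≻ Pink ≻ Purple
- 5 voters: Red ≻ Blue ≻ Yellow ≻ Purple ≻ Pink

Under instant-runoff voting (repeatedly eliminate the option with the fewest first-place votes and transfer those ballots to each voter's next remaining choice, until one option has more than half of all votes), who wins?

Round 1: Pink 10, Purple 4, Blue 7, Yellow 0, Red 8. Yellow eliminated.
Round 2: Pink 10, Purple 4, Blue 7, Red 8. Purple eliminated.
Round 3: Pink 14, Blue 7, Red 8. Blue eliminated.
Round 4: Pink 18, Red 11. Pink has a majority (≥15).

Pink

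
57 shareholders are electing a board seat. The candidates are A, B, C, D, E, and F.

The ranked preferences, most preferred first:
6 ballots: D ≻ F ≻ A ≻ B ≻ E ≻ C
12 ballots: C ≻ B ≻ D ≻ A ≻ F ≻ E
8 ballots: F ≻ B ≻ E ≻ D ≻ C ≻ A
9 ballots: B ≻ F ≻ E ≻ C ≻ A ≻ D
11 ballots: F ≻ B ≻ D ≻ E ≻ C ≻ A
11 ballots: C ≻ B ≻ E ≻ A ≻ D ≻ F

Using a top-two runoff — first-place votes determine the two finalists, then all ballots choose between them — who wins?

Round 1 first-place votes: A 0, B 9, C 23, D 6, E 0, F 19. C and F advance.
Runoff: C is ranked above F on 23 ballots, F above C on 34.

F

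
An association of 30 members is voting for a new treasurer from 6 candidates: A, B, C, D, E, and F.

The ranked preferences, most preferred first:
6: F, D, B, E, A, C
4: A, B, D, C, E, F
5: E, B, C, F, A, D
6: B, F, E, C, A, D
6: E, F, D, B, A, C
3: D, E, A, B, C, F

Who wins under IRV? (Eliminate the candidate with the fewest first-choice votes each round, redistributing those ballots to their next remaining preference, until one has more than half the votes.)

B

Round 1: A 4, B 6, C 0, D 3, E 11, F 6. C eliminated.
Round 2: A 4, B 6, D 3, E 11, F 6. D eliminated.
Round 3: A 4, B 6, E 14, F 6. A eliminated.
Round 4: B 10, E 14, F 6. F eliminated.
Round 5: B 16, E 14. B has a majority (≥16).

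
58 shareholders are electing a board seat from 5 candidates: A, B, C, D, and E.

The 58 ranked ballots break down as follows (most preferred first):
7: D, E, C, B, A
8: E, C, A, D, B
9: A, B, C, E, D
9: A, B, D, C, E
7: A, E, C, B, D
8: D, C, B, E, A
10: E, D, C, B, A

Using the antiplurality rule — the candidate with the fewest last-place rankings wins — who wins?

C

Last-place votes: A 25, B 8, C 0, D 16, E 9.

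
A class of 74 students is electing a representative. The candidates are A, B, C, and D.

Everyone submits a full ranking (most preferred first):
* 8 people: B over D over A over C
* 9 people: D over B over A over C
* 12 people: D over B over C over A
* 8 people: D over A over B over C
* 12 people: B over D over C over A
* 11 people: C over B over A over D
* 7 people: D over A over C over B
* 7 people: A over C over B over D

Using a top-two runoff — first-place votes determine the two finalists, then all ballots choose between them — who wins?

Round 1 first-place votes: A 7, B 20, C 11, D 36. D and B advance.
Runoff: D is ranked above B on 36 ballots, B above D on 38.

B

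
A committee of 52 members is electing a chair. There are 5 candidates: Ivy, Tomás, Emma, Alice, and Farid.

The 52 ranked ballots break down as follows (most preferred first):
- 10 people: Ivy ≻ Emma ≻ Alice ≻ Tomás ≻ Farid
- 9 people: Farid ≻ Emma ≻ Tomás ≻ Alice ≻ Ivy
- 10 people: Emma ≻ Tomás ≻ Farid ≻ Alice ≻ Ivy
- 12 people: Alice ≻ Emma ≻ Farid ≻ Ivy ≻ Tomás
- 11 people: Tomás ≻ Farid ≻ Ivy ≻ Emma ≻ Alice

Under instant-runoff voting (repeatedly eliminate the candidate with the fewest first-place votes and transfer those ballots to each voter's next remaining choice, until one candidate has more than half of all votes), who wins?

Emma

Round 1: Ivy 10, Tomás 11, Emma 10, Alice 12, Farid 9. Farid eliminated.
Round 2: Ivy 10, Tomás 11, Emma 19, Alice 12. Ivy eliminated.
Round 3: Tomás 11, Emma 29, Alice 12. Emma has a majority (≥27).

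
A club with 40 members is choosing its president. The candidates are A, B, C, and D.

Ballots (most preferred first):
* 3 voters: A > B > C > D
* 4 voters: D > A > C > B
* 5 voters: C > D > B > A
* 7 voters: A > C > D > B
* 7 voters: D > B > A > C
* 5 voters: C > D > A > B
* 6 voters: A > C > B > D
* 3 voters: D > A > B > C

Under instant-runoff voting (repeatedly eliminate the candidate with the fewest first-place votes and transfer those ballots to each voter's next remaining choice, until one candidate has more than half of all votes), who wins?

D

Round 1: A 16, B 0, C 10, D 14. B eliminated.
Round 2: A 16, C 10, D 14. C eliminated.
Round 3: A 16, D 24. D has a majority (≥21).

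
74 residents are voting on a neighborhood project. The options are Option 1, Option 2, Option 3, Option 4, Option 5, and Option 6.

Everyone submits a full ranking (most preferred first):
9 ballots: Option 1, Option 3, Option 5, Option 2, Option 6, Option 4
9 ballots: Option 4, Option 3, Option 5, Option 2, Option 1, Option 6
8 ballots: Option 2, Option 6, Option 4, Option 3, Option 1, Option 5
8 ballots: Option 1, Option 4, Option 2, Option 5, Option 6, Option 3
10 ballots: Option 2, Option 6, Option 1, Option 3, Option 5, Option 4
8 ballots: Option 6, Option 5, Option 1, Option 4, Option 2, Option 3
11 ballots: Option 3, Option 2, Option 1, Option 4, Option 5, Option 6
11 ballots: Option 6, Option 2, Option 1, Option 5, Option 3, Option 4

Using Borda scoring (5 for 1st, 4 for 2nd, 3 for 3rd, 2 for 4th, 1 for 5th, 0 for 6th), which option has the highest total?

Option 2

Option 1: 9×5 + 9×1 + 8×1 + 8×5 + 10×3 + 8×3 + 11×3 + 11×3 = 222
Option 2: 9×2 + 9×2 + 8×5 + 8×3 + 10×5 + 8×1 + 11×4 + 11×4 = 246
Option 3: 9×4 + 9×4 + 8×2 + 8×0 + 10×2 + 8×0 + 11×5 + 11×1 = 174
Option 4: 9×0 + 9×5 + 8×3 + 8×4 + 10×0 + 8×2 + 11×2 + 11×0 = 139
Option 5: 9×3 + 9×3 + 8×0 + 8×2 + 10×1 + 8×4 + 11×1 + 11×2 = 145
Option 6: 9×1 + 9×0 + 8×4 + 8×1 + 10×4 + 8×5 + 11×0 + 11×5 = 184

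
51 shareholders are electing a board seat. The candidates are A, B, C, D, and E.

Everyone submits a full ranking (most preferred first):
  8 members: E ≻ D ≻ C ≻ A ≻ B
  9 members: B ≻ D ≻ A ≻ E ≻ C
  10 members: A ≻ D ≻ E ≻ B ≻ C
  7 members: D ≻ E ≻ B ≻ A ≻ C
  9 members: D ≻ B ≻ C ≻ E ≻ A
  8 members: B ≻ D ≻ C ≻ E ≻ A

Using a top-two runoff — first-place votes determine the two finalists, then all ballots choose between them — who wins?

D

Round 1 first-place votes: A 10, B 17, C 0, D 16, E 8. B and D advance.
Runoff: B is ranked above D on 17 ballots, D above B on 34.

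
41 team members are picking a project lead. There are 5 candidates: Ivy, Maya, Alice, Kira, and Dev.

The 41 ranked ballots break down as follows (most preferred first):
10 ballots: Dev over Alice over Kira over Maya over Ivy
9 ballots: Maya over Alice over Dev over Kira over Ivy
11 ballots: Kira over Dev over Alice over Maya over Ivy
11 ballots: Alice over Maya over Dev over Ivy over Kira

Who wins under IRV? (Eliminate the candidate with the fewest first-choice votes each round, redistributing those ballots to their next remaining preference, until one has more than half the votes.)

Alice

Round 1: Ivy 0, Maya 9, Alice 11, Kira 11, Dev 10. Ivy eliminated.
Round 2: Maya 9, Alice 11, Kira 11, Dev 10. Maya eliminated.
Round 3: Alice 20, Kira 11, Dev 10. Dev eliminated.
Round 4: Alice 30, Kira 11. Alice has a majority (≥21).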